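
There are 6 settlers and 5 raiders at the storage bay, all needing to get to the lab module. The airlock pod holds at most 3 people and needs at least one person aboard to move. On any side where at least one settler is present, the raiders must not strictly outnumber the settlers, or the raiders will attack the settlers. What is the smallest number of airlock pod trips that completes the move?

9

Counting alone: each trip to the lab module takes at most 3 across and each return brings at least 1 back, so after t trips out (and t−1 returns) at most 3t − (t−1) of the 11 are across; that first reaches 11 at t = 5, so at least 9 crossings are needed.
The plan below uses exactly 9 crossings, so it is optimal:
1. 3 raiders → the lab module.  (the storage bay: 6S 2R; the lab module: 0S 3R)
2. 1 raider ← the storage bay.  (the storage bay: 6S 3R; the lab module: 0S 2R)
3. 3 settlers → the lab module.  (the storage bay: 3S 3R; the lab module: 3S 2R)
4. 1 settler ← the storage bay.  (the storage bay: 4S 3R; the lab module: 2S 2R)
5. 2 settlers and 1 raider → the lab module.  (the storage bay: 2S 2R; the lab module: 4S 3R)
6. 1 settler ← the storage bay.  (the storage bay: 3S 2R; the lab module: 3S 3R)
7. 2 settlers and 1 raider → the lab module.  (the storage bay: 1S 1R; the lab module: 5S 4R)
8. 1 settler ← the storage bay.  (the storage bay: 2S 1R; the lab module: 4S 4R)
9. 2 settlers and 1 raider → the lab module.  (the storage bay: 0S 0R; the lab module: 6S 5R)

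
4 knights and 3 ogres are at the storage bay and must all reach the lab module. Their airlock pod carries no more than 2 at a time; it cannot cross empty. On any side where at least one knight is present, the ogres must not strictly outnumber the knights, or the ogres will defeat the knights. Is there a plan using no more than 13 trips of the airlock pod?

Yes

Yes — this plan uses 11 crossings (≤ 13):
1. 2 ogres → the lab module.  (the storage bay: 4K 1O; the lab module: 0K 2O)
2. 1 ogre ← the storage bay.  (the storage bay: 4K 2O; the lab module: 0K 1O)
3. 2 ogres → the lab module.  (the storage bay: 4K 0O; the lab module: 0K 3O)
4. 1 ogre ← the storage bay.  (the storage bay: 4K 1O; the lab module: 0K 2O)
5. 2 knights → the lab module.  (the storage bay: 2K 1O; the lab module: 2K 2O)
6. 1 ogre ← the storage bay.  (the storage bay: 2K 2O; the lab module: 2K 1O)
7. 1 knight and 1 ogre → the lab module.  (the storage bay: 1K 1O; the lab module: 3K 2O)
8. 1 knight ← the storage bay.  (the storage bay: 2K 1O; the lab module: 2K 2O)
9. 1 knight and 1 ogre → the lab module.  (the storage bay: 1K 0O; the lab module: 3K 3O)
10. 1 ogre ← the storage bay.  (the storage bay: 1K 1O; the lab module: 3K 2O)
11. 1 knight and 1 ogre → the lab module.  (the storage bay: 0K 0O; the lab module: 4K 3O)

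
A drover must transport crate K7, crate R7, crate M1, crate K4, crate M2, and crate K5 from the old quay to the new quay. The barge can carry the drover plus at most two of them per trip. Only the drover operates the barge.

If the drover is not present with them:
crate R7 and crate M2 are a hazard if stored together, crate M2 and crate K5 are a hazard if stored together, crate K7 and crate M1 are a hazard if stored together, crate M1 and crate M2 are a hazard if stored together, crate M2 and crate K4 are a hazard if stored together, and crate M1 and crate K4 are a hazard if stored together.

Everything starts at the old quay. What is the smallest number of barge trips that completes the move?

9

Counting alone: the drover can take at most 2 across per trip to the new quay, so moving all 6 needs at least 3 loaded trips out, with a return between consecutive ones — at least 5 crossings.
The safety rule pushes this higher. Following every safe sequence of crossings, the most of the 6 that can be at the new quay as the barge arrives there on crossings 5, 7 is 4, 5 respectively — never all 6.
So no plan with fewer than 9 crossings exists, and this one achieves 9:
1. Drover goes to the new quay with crate M1 and crate M2.  [the old quay: crate K4, crate K5, crate K7, crate R7 | the new quay: crate M1, crate M2]
2. Drover goes back to the old quay with crate M1.  [the old quay: crate K4, crate K5, crate K7, crate M1, crate R7 | the new quay: crate M2]
3. Drover goes to the new quay with crate K7 and crate M1.  [the old quay: crate K4, crate K5, crate R7 | the new quay: crate K7, crate M1, crate M2]
4. Drover goes back to the old quay with crate M1.  [the old quay: crate K4, crate K5, crate M1, crate R7 | the new quay: crate K7, crate M2]
5. Drover goes to the new quay with crate K4 and crate R7.  [the old quay: crate K5, crate M1 | the new quay: crate K4, crate K7, crate M2, crate R7]
6. Drover goes back to the old quay with crate M2.  [the old quay: crate K5, crate M1, crate M2 | the new quay: crate K4, crate K7, crate R7]
7. Drover goes to the new quay with crate K5 and crate M1.  [the old quay: crate M2 | the new quay: crate K4, crate K5, crate K7, crate M1, crate R7]
8. Drover goes back to the old quay with crate M1.  [the old quay: crate M1, crate M2 | the new quay: crate K4, crate K5, crate K7, crate R7]
9. Drover goes to the new quay with crate M1 and crate M2.  [the old quay: — | the new quay: crate K4, crate K5, crate K7, crate M1, crate M2, crate R7]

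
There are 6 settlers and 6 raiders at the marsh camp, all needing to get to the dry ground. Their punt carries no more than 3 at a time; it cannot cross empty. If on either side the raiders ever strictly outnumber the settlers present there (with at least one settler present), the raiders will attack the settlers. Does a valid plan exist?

Following every safe sequence of crossings from the start, the most of the 12 that can be at the dry ground as the punt arrives there on crossings 1, 3, 5 is 3, 5, 6 respectively; the best ever achieved is 6 of 12.
From crossing 7 on, no configuration arises that was not already reachable earlier: only 17 distinct safe configurations (who is on which side, and where the punt is) can ever be reached, none of them has everyone across, and every continuation just revisits them. They are: 0 settlers + 0 raiders across (punt back at the start); 0 settlers + 1 raider across (punt there); 0 settlers + 1 raider across (punt back at the start); 0 settlers + 2 raiders across (punt there); 0 settlers + 2 raiders across (punt back at the start); 0 settlers + 3 raiders across (punt there); 0 settlers + 3 raiders across (punt back at the start); 0 settlers + 4 raiders across (punt there); 0 settlers + 4 raiders across (punt back at the start); 0 settlers + 5 raiders across (punt there); 0 settlers + 5 raiders across (punt back at the start); 0 settlers + 6 raiders across (punt there); 1 settler + 1 raider across (punt there); 1 settler + 1 raider across (punt back at the start); 2 settlers + 2 raiders across (punt there); 2 settlers + 2 raiders across (punt back at the start); 3 settlers + 3 raiders across (punt there). So no valid plan exists.

No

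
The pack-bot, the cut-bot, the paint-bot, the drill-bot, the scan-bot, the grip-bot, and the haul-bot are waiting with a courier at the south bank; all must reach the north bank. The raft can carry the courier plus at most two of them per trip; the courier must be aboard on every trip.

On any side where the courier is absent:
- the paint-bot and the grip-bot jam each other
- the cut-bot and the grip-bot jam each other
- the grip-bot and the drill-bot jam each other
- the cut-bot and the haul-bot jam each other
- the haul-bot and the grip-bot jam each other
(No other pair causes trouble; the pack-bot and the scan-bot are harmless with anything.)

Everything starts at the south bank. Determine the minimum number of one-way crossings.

Counting alone: the courier can take at most 2 across per trip to the north bank, so moving all 7 needs at least 4 loaded trips out, with a return between consecutive ones — at least 7 crossings.
The safety rule pushes this higher. Following every safe sequence of crossings, the most of the 7 that can be at the north bank as the raft arrives there on crossings 7, 9 is 5, 6 respectively — never all 7.
So no plan with fewer than 11 crossings exists, and this one achieves 11:
1. Courier goes to the north bank with the cut-bot and the grip-bot.  [the south bank: the drill-bot, the haul-bot, the pack-bot, the paint-bot, the scan-bot | the north bank: the cut-bot, the grip-bot]
2. Courier goes back to the south bank with the cut-bot.  [the south bank: the cut-bot, the drill-bot, the haul-bot, the pack-bot, the paint-bot, the scan-bot | the north bank: the grip-bot]
3. Courier goes to the north bank with the cut-bot and the pack-bot.  [the south bank: the drill-bot, the haul-bot, the paint-bot, the scan-bot | the north bank: the cut-bot, the grip-bot, the pack-bot]
4. Courier goes back to the south bank with the cut-bot.  [the south bank: the cut-bot, the drill-bot, the haul-bot, the paint-bot, the scan-bot | the north bank: the grip-bot, the pack-bot]
5. Courier goes to the north bank with the cut-bot and the paint-bot.  [the south bank: the drill-bot, the haul-bot, the scan-bot | the north bank: the cut-bot, the grip-bot, the pack-bot, the paint-bot]
6. Courier goes back to the south bank with the grip-bot.  [the south bank: the drill-bot, the grip-bot, the haul-bot, the scan-bot | the north bank: the cut-bot, the pack-bot, the paint-bot]
7. Courier goes to the north bank with the drill-bot and the grip-bot.  [the south bank: the haul-bot, the scan-bot | the north bank: the cut-bot, the drill-bot, the grip-bot, the pack-bot, the paint-bot]
8. Courier goes back to the south bank with the grip-bot.  [the south bank: the grip-bot, the haul-bot, the scan-bot | the north bank: the cut-bot, the drill-bot, the pack-bot, the paint-bot]
9. Courier goes to the north bank with the grip-bot and the scan-bot.  [the south bank: the haul-bot | the north bank: the cut-bot, the drill-bot, the grip-bot, the pack-bot, the paint-bot, the scan-bot]
10. Courier goes back to the south bank with the grip-bot.  [the south bank: the grip-bot, the haul-bot | the north bank: the cut-bot, the drill-bot, the pack-bot, the paint-bot, the scan-bot]
11. Courier goes to the north bank with the grip-bot and the haul-bot.  [the south bank: — | the north bank: the cut-bot, the drill-bot, the grip-bot, the haul-bot, the pack-bot, the paint-bot, the scan-bot]

11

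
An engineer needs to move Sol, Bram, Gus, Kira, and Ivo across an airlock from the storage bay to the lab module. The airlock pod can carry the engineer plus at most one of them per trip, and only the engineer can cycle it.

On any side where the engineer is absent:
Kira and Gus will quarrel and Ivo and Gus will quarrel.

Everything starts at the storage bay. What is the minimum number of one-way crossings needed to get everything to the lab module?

Counting alone: the engineer can take at most 1 across per trip to the lab module, so moving all 5 needs at least 5 loaded trips out, with a return between consecutive ones — at least 9 crossings.
The safety rule pushes this higher. Following every safe sequence of crossings, the most of the 5 that can be at the lab module as the airlock pod arrives there on crossing 9 is 4 — never all 5.
So no plan with fewer than 11 crossings exists, and this one achieves 11:
1. Engineer goes to the lab module with Gus.
2. Engineer goes back to the storage bay alone.
3. Engineer goes to the lab module with Sol.
4. Engineer goes back to the storage bay alone.
5. Engineer goes to the lab module with Bram.
6. Engineer goes back to the storage bay alone.
7. Engineer goes to the lab module with Kira.
8. Engineer goes back to the storage bay with Gus.
9. Engineer goes to the lab module with Ivo.
10. Engineer goes back to the storage bay alone.
11. Engineer goes to the lab module with Gus.

11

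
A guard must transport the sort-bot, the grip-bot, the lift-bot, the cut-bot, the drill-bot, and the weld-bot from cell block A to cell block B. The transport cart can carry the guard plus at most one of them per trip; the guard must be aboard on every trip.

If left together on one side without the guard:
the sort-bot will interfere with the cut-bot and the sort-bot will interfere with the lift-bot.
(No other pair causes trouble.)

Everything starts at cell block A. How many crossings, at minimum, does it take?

13

Counting alone: the guard can take at most 1 across per trip to cell block B, so moving all 6 needs at least 6 loaded trips out, with a return between consecutive ones — at least 11 crossings.
The safety rule pushes this higher. Following every safe sequence of crossings, the most of the 6 that can be at cell block B as the transport cart arrives there on crossing 11 is 5 — never all 6.
So no plan with fewer than 13 crossings exists, and this one achieves 13:
1. Guard goes to cell block B with the sort-bot.  [cell block A: the cut-bot, the drill-bot, the grip-bot, the lift-bot, the weld-bot | cell block B: the sort-bot]
2. Guard goes back to cell block A alone.  [cell block A: the cut-bot, the drill-bot, the grip-bot, the lift-bot, the weld-bot | cell block B: the sort-bot]
3. Guard goes to cell block B with the grip-bot.  [cell block A: the cut-bot, the drill-bot, the lift-bot, the weld-bot | cell block B: the grip-bot, the sort-bot]
4. Guard goes back to cell block A alone.  [cell block A: the cut-bot, the drill-bot, the lift-bot, the weld-bot | cell block B: the grip-bot, the sort-bot]
5. Guard goes to cell block B with the lift-bot.  [cell block A: the cut-bot, the drill-bot, the weld-bot | cell block B: the grip-bot, the lift-bot, the sort-bot]
6. Guard goes back to cell block A with the sort-bot.  [cell block A: the cut-bot, the drill-bot, the sort-bot, the weld-bot | cell block B: the grip-bot, the lift-bot]
7. Guard goes to cell block B with the cut-bot.  [cell block A: the drill-bot, the sort-bot, the weld-bot | cell block B: the cut-bot, the grip-bot, the lift-bot]
8. Guard goes back to cell block A alone.  [cell block A: the drill-bot, the sort-bot, the weld-bot | cell block B: the cut-bot, the grip-bot, the lift-bot]
9. Guard goes to cell block B with the drill-bot.  [cell block A: the sort-bot, the weld-bot | cell block B: the cut-bot, the drill-bot, the grip-bot, the lift-bot]
10. Guard goes back to cell block A alone.  [cell block A: the sort-bot, the weld-bot | cell block B: the cut-bot, the drill-bot, the grip-bot, the lift-bot]
11. Guard goes to cell block B with the weld-bot.  [cell block A: the sort-bot | cell block B: the cut-bot, the drill-bot, the grip-bot, the lift-bot, the weld-bot]
12. Guard goes back to cell block A alone.  [cell block A: the sort-bot | cell block B: the cut-bot, the drill-bot, the grip-bot, the lift-bot, the weld-bot]
13. Guard goes to cell block B with the sort-bot.  [cell block A: — | cell block B: the cut-bot, the drill-bot, the grip-bot, the lift-bot, the sort-bot, the weld-bot]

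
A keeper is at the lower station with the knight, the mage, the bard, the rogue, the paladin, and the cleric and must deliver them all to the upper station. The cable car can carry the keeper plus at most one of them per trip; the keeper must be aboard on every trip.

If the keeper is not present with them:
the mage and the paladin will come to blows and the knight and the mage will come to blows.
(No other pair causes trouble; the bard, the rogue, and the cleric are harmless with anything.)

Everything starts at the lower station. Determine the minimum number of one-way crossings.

13

Counting alone: the keeper can take at most 1 across per trip to the upper station, so moving all 6 needs at least 6 loaded trips out, with a return between consecutive ones — at least 11 crossings.
The safety rule pushes this higher. Following every safe sequence of crossings, the most of the 6 that can be at the upper station as the cable car arrives there on crossing 11 is 5 — never all 6.
So no plan with fewer than 13 crossings exists, and this one achieves 13:
1. Keeper goes to the upper station with the mage.  [the lower station: the bard, the cleric, the knight, the paladin, the rogue | the upper station: the mage]
2. Keeper goes back to the lower station alone.  [the lower station: the bard, the cleric, the knight, the paladin, the rogue | the upper station: the mage]
3. Keeper goes to the upper station with the knight.  [the lower station: the bard, the cleric, the paladin, the rogue | the upper station: the knight, the mage]
4. Keeper goes back to the lower station with the mage.  [the lower station: the bard, the cleric, the mage, the paladin, the rogue | the upper station: the knight]
5. Keeper goes to the upper station with the paladin.  [the lower station: the bard, the cleric, the mage, the rogue | the upper station: the knight, the paladin]
6. Keeper goes back to the lower station alone.  [the lower station: the bard, the cleric, the mage, the rogue | the upper station: the knight, the paladin]
7. Keeper goes to the upper station with the bard.  [the lower station: the cleric, the mage, the rogue | the upper station: the bard, the knight, the paladin]
8. Keeper goes back to the lower station alone.  [the lower station: the cleric, the mage, the rogue | the upper station: the bard, the knight, the paladin]
9. Keeper goes to the upper station with the rogue.  [the lower station: the cleric, the mage | the upper station: the bard, the knight, the paladin, the rogue]
10. Keeper goes back to the lower station alone.  [the lower station: the cleric, the mage | the upper station: the bard, the knight, the paladin, the rogue]
11. Keeper goes to the upper station with the cleric.  [the lower station: the mage | the upper station: the bard, the cleric, the knight, the paladin, the rogue]
12. Keeper goes back to the lower station alone.  [the lower station: the mage | the upper station: the bard, the cleric, the knight, the paladin, the rogue]
13. Keeper goes to the upper station with the mage.  [the lower station: — | the upper station: the bard, the cleric, the knight, the mage, the paladin, the rogue]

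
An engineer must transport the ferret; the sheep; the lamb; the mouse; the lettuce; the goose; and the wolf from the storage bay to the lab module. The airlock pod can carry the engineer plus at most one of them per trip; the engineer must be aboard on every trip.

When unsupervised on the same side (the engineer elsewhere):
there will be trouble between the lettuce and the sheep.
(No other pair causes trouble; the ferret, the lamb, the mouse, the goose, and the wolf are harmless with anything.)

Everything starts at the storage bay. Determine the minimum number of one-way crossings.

13

Counting alone: the engineer can take at most 1 across per trip to the lab module, so moving all 7 needs at least 7 loaded trips out, with a return between consecutive ones — at least 13 crossings.
The plan below uses exactly 13 crossings, so it is optimal:
1. Engineer goes to the lab module with the sheep.
2. Engineer goes back to the storage bay alone.
3. Engineer goes to the lab module with the ferret.
4. Engineer goes back to the storage bay alone.
5. Engineer goes to the lab module with the lamb.
6. Engineer goes back to the storage bay alone.
7. Engineer goes to the lab module with the mouse.
8. Engineer goes back to the storage bay alone.
9. Engineer goes to the lab module with the goose.
10. Engineer goes back to the storage bay alone.
11. Engineer goes to the lab module with the wolf.
12. Engineer goes back to the storage bay alone.
13. Engineer goes to the lab module with the lettuce.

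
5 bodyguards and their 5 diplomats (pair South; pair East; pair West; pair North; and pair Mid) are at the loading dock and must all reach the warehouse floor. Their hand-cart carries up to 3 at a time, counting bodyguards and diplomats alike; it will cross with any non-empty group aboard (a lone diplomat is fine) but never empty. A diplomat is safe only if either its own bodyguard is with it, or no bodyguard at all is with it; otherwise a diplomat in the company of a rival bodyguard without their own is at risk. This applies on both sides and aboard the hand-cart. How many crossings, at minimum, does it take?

Counting alone: each trip to the warehouse floor takes at most 3 across and each return brings at least 1 back, so after t trips out (and t−1 returns) at most 3t − (t−1) of the 10 are across; that first reaches 10 at t = 5, so at least 9 crossings are needed.
The safety rule pushes this higher. Following every safe sequence of crossings, the most of the 10 that can be at the warehouse floor as the hand-cart arrives there on crossing 9 is 9 — never all 10.
So no plan with fewer than 11 crossings exists, and this one achieves 11:
1. bodyguard South and diplomat South cross → the warehouse floor.
2. bodyguard South crosses ← the loading dock.
3. diplomat East, diplomat North, and diplomat West cross → the warehouse floor.
4. diplomat South crosses ← the loading dock.
5. bodyguard East, bodyguard North, and bodyguard West cross → the warehouse floor.
6. bodyguard East and diplomat East cross ← the loading dock.
7. bodyguard East, bodyguard Mid, and bodyguard South cross → the warehouse floor.
8. diplomat West crosses ← the loading dock.
9. diplomat East and diplomat South cross → the warehouse floor.
10. diplomat South crosses ← the loading dock.
11. diplomat Mid, diplomat South, and diplomat West cross → the warehouse floor.

11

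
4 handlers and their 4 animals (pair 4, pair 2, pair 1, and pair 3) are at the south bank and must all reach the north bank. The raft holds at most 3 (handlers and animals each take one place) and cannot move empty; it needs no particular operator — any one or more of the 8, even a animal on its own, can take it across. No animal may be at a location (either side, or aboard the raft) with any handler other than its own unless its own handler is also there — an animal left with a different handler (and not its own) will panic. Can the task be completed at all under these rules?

1. animal 4 and handler 4 cross → the north bank.
2. handler 4 crosses ← the south bank.
3. animal 2, handler 2, and handler 4 cross → the north bank.
4. animal 4 and handler 4 cross ← the south bank.
5. handler 1, handler 3, and handler 4 cross → the north bank.
6. animal 2 crosses ← the south bank.
7. animal 2 and animal 4 cross → the north bank.
8. animal 4 crosses ← the south bank.
9. animal 1, animal 3, and animal 4 cross → the north bank.

Yes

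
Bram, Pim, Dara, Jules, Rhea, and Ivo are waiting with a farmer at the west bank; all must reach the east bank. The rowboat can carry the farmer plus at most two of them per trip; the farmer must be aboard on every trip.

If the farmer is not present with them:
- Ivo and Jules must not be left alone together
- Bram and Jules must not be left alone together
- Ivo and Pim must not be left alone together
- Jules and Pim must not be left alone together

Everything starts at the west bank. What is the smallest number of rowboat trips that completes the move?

Counting alone: the farmer can take at most 2 across per trip to the east bank, so moving all 6 needs at least 3 loaded trips out, with a return between consecutive ones — at least 5 crossings.
The safety rule pushes this higher. Following every safe sequence of crossings, the most of the 6 that can be at the east bank as the rowboat arrives there on crossings 5, 7 is 4, 5 respectively — never all 6.
So no plan with fewer than 9 crossings exists, and this one achieves 9:
1. Farmer goes to the east bank with Jules and Pim.  [the west bank: Bram, Dara, Ivo, Rhea | the east bank: Jules, Pim]
2. Farmer goes back to the west bank with Pim.  [the west bank: Bram, Dara, Ivo, Pim, Rhea | the east bank: Jules]
3. Farmer goes to the east bank with Bram and Pim.  [the west bank: Dara, Ivo, Rhea | the east bank: Bram, Jules, Pim]
4. Farmer goes back to the west bank with Jules.  [the west bank: Dara, Ivo, Jules, Rhea | the east bank: Bram, Pim]
5. Farmer goes to the east bank with Dara and Jules.  [the west bank: Ivo, Rhea | the east bank: Bram, Dara, Jules, Pim]
6. Farmer goes back to the west bank with Jules.  [the west bank: Ivo, Jules, Rhea | the east bank: Bram, Dara, Pim]
7. Farmer goes to the east bank with Jules and Rhea.  [the west bank: Ivo | the east bank: Bram, Dara, Jules, Pim, Rhea]
8. Farmer goes back to the west bank with Jules.  [the west bank: Ivo, Jules | the east bank: Bram, Dara, Pim, Rhea]
9. Farmer goes to the east bank with Ivo and Jules.  [the west bank: — | the east bank: Bram, Dara, Ivo, Jules, Pim, Rhea]

9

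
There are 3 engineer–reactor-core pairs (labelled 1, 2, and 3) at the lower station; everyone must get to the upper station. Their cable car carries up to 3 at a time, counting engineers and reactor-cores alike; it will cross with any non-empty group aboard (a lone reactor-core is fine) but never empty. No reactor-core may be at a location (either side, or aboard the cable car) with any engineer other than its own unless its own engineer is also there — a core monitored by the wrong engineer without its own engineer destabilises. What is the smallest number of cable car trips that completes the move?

5

Counting alone: each trip to the upper station takes at most 3 across and each return brings at least 1 back, so after t trips out (and t−1 returns) at most 3t − (t−1) of the 6 are across; that first reaches 6 at t = 3, so at least 5 crossings are needed.
The plan below uses exactly 5 crossings, so it is optimal:
1. engineer 1 and reactor-core 1 cross → the upper station.
2. engineer 1 crosses ← the lower station.
3. engineer 1, engineer 2, and engineer 3 cross → the upper station.
4. reactor-core 1 crosses ← the lower station.
5. reactor-core 1, reactor-core 2, and reactor-core 3 cross → the upper station.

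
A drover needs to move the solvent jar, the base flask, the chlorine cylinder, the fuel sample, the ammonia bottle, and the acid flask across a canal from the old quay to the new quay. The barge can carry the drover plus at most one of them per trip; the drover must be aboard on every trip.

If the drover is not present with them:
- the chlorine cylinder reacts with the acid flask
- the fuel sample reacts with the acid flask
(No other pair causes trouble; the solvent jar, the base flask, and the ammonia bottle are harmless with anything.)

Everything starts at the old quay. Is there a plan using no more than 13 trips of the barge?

Yes — this plan uses 13 crossings (≤ 13):
1. Drover goes to the new quay with the acid flask.
2. Drover goes back to the old quay alone.
3. Drover goes to the new quay with the solvent jar.
4. Drover goes back to the old quay alone.
5. Drover goes to the new quay with the base flask.
6. Drover goes back to the old quay alone.
7. Drover goes to the new quay with the chlorine cylinder.
8. Drover goes back to the old quay with the acid flask.
9. Drover goes to the new quay with the fuel sample.
10. Drover goes back to the old quay alone.
11. Drover goes to the new quay with the ammonia bottle.
12. Drover goes back to the old quay alone.
13. Drover goes to the new quay with the acid flask.

Yes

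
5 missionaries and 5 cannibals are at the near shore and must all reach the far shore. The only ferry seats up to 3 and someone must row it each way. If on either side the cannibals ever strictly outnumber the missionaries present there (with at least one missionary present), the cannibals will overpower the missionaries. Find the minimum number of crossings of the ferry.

11

Counting alone: each trip to the far shore takes at most 3 across and each return brings at least 1 back, so after t trips out (and t−1 returns) at most 3t − (t−1) of the 10 are across; that first reaches 10 at t = 5, so at least 9 crossings are needed.
The safety rule pushes this higher. Following every safe sequence of crossings, the most of the 10 that can be at the far shore as the ferry arrives there on crossing 9 is 9 — never all 10.
So no plan with fewer than 11 crossings exists, and this one achieves 11:
1. 2 cannibals → the far shore.  (the near shore: 5M 3C; the far shore: 0M 2C)
2. 1 cannibal ← the near shore.  (the near shore: 5M 4C; the far shore: 0M 1C)
3. 3 cannibals → the far shore.  (the near shore: 5M 1C; the far shore: 0M 4C)
4. 1 cannibal ← the near shore.  (the near shore: 5M 2C; the far shore: 0M 3C)
5. 3 missionaries → the far shore.  (the near shore: 2M 2C; the far shore: 3M 3C)
6. 1 missionary and 1 cannibal ← the near shore.  (the near shore: 3M 3C; the far shore: 2M 2C)
7. 3 missionaries → the far shore.  (the near shore: 0M 3C; the far shore: 5M 2C)
8. 1 cannibal ← the near shore.  (the near shore: 0M 4C; the far shore: 5M 1C)
9. 2 cannibals → the far shore.  (the near shore: 0M 2C; the far shore: 5M 3C)
10. 1 cannibal ← the near shore.  (the near shore: 0M 3C; the far shore: 5M 2C)
11. 3 cannibals → the far shore.  (the near shore: 0M 0C; the far shore: 5M 5C)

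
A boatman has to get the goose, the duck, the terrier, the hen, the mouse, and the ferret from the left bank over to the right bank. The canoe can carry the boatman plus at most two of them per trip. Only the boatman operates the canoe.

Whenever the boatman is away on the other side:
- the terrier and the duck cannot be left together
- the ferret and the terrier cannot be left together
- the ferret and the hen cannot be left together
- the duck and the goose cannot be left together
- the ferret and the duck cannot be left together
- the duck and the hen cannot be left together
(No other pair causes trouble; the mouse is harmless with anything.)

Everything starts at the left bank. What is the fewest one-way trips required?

Counting alone: the boatman can take at most 2 across per trip to the right bank, so moving all 6 needs at least 3 loaded trips out, with a return between consecutive ones — at least 5 crossings.
The safety rule pushes this higher. Following every safe sequence of crossings, the most of the 6 that can be at the right bank as the canoe arrives there on crossings 5, 7 is 4, 5 respectively — never all 6.
So no plan with fewer than 9 crossings exists, and this one achieves 9:
1. Boatman goes to the right bank with the duck and the ferret.
2. Boatman goes back to the left bank with the duck.
3. Boatman goes to the right bank with the duck and the goose.
4. Boatman goes back to the left bank with the duck.
5. Boatman goes to the right bank with the duck and the mouse.
6. Boatman goes back to the left bank with the duck.
7. Boatman goes to the right bank with the hen and the terrier.
8. Boatman goes back to the left bank with the ferret.
9. Boatman goes to the right bank with the duck and the ferret.

9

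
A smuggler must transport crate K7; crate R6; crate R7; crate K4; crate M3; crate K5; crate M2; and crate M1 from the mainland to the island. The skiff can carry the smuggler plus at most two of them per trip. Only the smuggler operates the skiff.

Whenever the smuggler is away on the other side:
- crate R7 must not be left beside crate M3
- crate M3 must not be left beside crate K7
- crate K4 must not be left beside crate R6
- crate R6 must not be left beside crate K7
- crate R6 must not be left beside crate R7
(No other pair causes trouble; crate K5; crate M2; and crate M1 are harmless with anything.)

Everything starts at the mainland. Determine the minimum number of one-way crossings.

Counting alone: the smuggler can take at most 2 across per trip to the island, so moving all 8 needs at least 4 loaded trips out, with a return between consecutive ones — at least 7 crossings.
The safety rule pushes this higher. Following every safe sequence of crossings, the most of the 8 that can be at the island as the skiff arrives there on crossing 7 is 7 — never all 8.
So no plan with fewer than 9 crossings exists, and this one achieves 9:
1. Smuggler goes to the island with crate M3 and crate R6.  [the mainland: crate K4, crate K5, crate K7, crate M1, crate M2, crate R7 | the island: crate M3, crate R6]
2. Smuggler goes back to the mainland alone.  [the mainland: crate K4, crate K5, crate K7, crate M1, crate M2, crate R7 | the island: crate M3, crate R6]
3. Smuggler goes to the island with crate K7 and crate R7.  [the mainland: crate K4, crate K5, crate M1, crate M2 | the island: crate K7, crate M3, crate R6, crate R7]
4. Smuggler goes back to the mainland with crate M3 and crate R6.  [the mainland: crate K4, crate K5, crate M1, crate M2, crate M3, crate R6 | the island: crate K7, crate R7]
5. Smuggler goes to the island with crate K4 and crate K5.  [the mainland: crate M1, crate M2, crate M3, crate R6 | the island: crate K4, crate K5, crate K7, crate R7]
6. Smuggler goes back to the mainland alone.  [the mainland: crate M1, crate M2, crate M3, crate R6 | the island: crate K4, crate K5, crate K7, crate R7]
7. Smuggler goes to the island with crate M1 and crate M2.  [the mainland: crate M3, crate R6 | the island: crate K4, crate K5, crate K7, crate M1, crate M2, crate R7]
8. Smuggler goes back to the mainland alone.  [the mainland: crate M3, crate R6 | the island: crate K4, crate K5, crate K7, crate M1, crate M2, crate R7]
9. Smuggler goes to the island with crate M3 and crate R6.  [the mainland: — | the island: crate K4, crate K5, crate K7, crate M1, crate M2, crate M3, crate R6, crate R7]

9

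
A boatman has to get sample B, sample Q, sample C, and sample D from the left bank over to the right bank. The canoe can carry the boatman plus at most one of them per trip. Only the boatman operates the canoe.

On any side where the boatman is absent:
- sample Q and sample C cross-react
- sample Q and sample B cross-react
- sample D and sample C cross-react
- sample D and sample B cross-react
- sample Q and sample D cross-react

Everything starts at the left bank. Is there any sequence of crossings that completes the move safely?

No

Whatever the first load, the items left behind include a forbidden pair without the boatman. No opening move is safe, so no plan exists.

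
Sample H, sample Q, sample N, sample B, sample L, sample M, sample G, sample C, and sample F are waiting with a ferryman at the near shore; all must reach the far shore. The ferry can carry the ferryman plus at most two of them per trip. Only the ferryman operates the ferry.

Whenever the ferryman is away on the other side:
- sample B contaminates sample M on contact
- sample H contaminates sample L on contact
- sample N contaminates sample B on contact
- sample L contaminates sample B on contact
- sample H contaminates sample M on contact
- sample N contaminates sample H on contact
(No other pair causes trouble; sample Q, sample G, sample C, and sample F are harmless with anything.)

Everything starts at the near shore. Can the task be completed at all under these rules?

1. Ferryman goes to the far shore with sample B and sample H.  [the near shore: sample C, sample F, sample G, sample L, sample M, sample N, sample Q | the far shore: sample B, sample H]
2. Ferryman goes back to the near shore alone.  [the near shore: sample C, sample F, sample G, sample L, sample M, sample N, sample Q | the far shore: sample B, sample H]
3. Ferryman goes to the far shore with sample Q.  [the near shore: sample C, sample F, sample G, sample L, sample M, sample N | the far shore: sample B, sample H, sample Q]
4. Ferryman goes back to the near shore alone.  [the near shore: sample C, sample F, sample G, sample L, sample M, sample N | the far shore: sample B, sample H, sample Q]
5. Ferryman goes to the far shore with sample L and sample N.  [the near shore: sample C, sample F, sample G, sample M | the far shore: sample B, sample H, sample L, sample N, sample Q]
6. Ferryman goes back to the near shore with sample B and sample H.  [the near shore: sample B, sample C, sample F, sample G, sample H, sample M | the far shore: sample L, sample N, sample Q]
7. Ferryman goes to the far shore with sample G and sample M.  [the near shore: sample B, sample C, sample F, sample H | the far shore: sample G, sample L, sample M, sample N, sample Q]
8. Ferryman goes back to the near shore alone.  [the near shore: sample B, sample C, sample F, sample H | the far shore: sample G, sample L, sample M, sample N, sample Q]
9. Ferryman goes to the far shore with sample C and sample F.  [the near shore: sample B, sample H | the far shore: sample C, sample F, sample G, sample L, sample M, sample N, sample Q]
10. Ferryman goes back to the near shore alone.  [the near shore: sample B, sample H | the far shore: sample C, sample F, sample G, sample L, sample M, sample N, sample Q]
11. Ferryman goes to the far shore with sample B and sample H.  [the near shore: — | the far shore: sample B, sample C, sample F, sample G, sample H, sample L, sample M, sample N, sample Q]

Yes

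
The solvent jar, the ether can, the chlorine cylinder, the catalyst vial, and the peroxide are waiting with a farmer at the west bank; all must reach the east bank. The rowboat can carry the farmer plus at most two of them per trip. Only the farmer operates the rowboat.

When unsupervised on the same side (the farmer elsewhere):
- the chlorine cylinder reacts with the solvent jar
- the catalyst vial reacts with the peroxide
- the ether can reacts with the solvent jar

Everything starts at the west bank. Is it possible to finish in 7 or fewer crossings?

Yes

Yes — this plan uses 5 crossings (≤ 7):
1. Farmer goes to the east bank with the catalyst vial and the solvent jar.  [the west bank: the chlorine cylinder, the ether can, the peroxide | the east bank: the catalyst vial, the solvent jar]
2. Farmer goes back to the west bank alone.  [the west bank: the chlorine cylinder, the ether can, the peroxide | the east bank: the catalyst vial, the solvent jar]
3. Farmer goes to the east bank with the chlorine cylinder and the ether can.  [the west bank: the peroxide | the east bank: the catalyst vial, the chlorine cylinder, the ether can, the solvent jar]
4. Farmer goes back to the west bank with the solvent jar.  [the west bank: the peroxide, the solvent jar | the east bank: the catalyst vial, the chlorine cylinder, the ether can]
5. Farmer goes to the east bank with the peroxide and the solvent jar.  [the west bank: — | the east bank: the catalyst vial, the chlorine cylinder, the ether can, the peroxide, the solvent jar]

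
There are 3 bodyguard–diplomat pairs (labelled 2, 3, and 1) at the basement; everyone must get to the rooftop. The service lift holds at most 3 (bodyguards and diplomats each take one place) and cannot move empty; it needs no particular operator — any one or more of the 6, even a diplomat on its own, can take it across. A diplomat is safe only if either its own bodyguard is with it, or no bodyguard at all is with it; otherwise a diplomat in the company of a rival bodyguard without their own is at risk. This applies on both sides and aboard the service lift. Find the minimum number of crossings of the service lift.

5

Counting alone: each trip to the rooftop takes at most 3 across and each return brings at least 1 back, so after t trips out (and t−1 returns) at most 3t − (t−1) of the 6 are across; that first reaches 6 at t = 3, so at least 5 crossings are needed.
The plan below uses exactly 5 crossings, so it is optimal:
1. bodyguard 2 and diplomat 2 cross → the rooftop.
2. bodyguard 2 crosses ← the basement.
3. bodyguard 1, bodyguard 2, and bodyguard 3 cross → the rooftop.
4. diplomat 2 crosses ← the basement.
5. diplomat 1, diplomat 2, and diplomat 3 cross → the rooftop.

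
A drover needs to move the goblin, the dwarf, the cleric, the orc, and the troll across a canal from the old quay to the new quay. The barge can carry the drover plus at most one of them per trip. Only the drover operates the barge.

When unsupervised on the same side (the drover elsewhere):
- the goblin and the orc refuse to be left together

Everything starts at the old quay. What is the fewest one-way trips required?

Counting alone: the drover can take at most 1 across per trip to the new quay, so moving all 5 needs at least 5 loaded trips out, with a return between consecutive ones — at least 9 crossings.
The plan below uses exactly 9 crossings, so it is optimal:
1. Drover goes to the new quay with the goblin.  [the old quay: the cleric, the dwarf, the orc, the troll | the new quay: the goblin]
2. Drover goes back to the old quay alone.  [the old quay: the cleric, the dwarf, the orc, the troll | the new quay: the goblin]
3. Drover goes to the new quay with the dwarf.  [the old quay: the cleric, the orc, the troll | the new quay: the dwarf, the goblin]
4. Drover goes back to the old quay alone.  [the old quay: the cleric, the orc, the troll | the new quay: the dwarf, the goblin]
5. Drover goes to the new quay with the cleric.  [the old quay: the orc, the troll | the new quay: the cleric, the dwarf, the goblin]
6. Drover goes back to the old quay alone.  [the old quay: the orc, the troll | the new quay: the cleric, the dwarf, the goblin]
7. Drover goes to the new quay with the troll.  [the old quay: the orc | the new quay: the cleric, the dwarf, the goblin, the troll]
8. Drover goes back to the old quay alone.  [the old quay: the orc | the new quay: the cleric, the dwarf, the goblin, the troll]
9. Drover goes to the new quay with the orc.  [the old quay: — | the new quay: the cleric, the dwarf, the goblin, the orc, the troll]

9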